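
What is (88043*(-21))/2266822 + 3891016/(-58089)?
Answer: -8927641597519/131677423158 ≈ -67.799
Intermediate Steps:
(88043*(-21))/2266822 + 3891016/(-58089) = -1848903*1/2266822 + 3891016*(-1/58089) = -1848903/2266822 - 3891016/58089 = -8927641597519/131677423158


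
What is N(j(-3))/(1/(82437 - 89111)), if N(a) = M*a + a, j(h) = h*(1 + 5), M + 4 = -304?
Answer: -36880524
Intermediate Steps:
M = -308 (M = -4 - 304 = -308)
j(h) = 6*h (j(h) = h*6 = 6*h)
N(a) = -307*a (N(a) = -308*a + a = -307*a)
N(j(-3))/(1/(82437 - 89111)) = (-1842*(-3))/(1/(82437 - 89111)) = (-307*(-18))/(1/(-6674)) = 5526/(-1/6674) = 5526*(-6674) = -36880524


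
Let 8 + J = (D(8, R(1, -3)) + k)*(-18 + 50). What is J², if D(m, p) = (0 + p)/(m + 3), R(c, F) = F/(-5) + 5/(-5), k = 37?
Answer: 4175227456/3025 ≈ 1.3802e+6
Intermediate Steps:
R(c, F) = -1 - F/5 (R(c, F) = F*(-⅕) + 5*(-⅕) = -F/5 - 1 = -1 - F/5)
D(m, p) = p/(3 + m)
J = 64616/55 (J = -8 + ((-1 - ⅕*(-3))/(3 + 8) + 37)*(-18 + 50) = -8 + ((-1 + ⅗)/11 + 37)*32 = -8 + (-⅖*1/11 + 37)*32 = -8 + (-2/55 + 37)*32 = -8 + (2033/55)*32 = -8 + 65056/55 = 64616/55 ≈ 1174.8)
J² = (64616/55)² = 4175227456/3025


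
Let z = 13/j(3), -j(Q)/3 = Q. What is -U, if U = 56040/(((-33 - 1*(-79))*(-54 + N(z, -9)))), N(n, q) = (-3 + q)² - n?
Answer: -252180/18929 ≈ -13.322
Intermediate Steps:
j(Q) = -3*Q
z = -13/9 (z = 13/((-3*3)) = 13/(-9) = 13*(-⅑) = -13/9 ≈ -1.4444)
U = 252180/18929 (U = 56040/(((-33 - 1*(-79))*(-54 + ((-3 - 9)² - 1*(-13/9))))) = 56040/(((-33 + 79)*(-54 + ((-12)² + 13/9)))) = 56040/((46*(-54 + (144 + 13/9)))) = 56040/((46*(-54 + 1309/9))) = 56040/((46*(823/9))) = 56040/(37858/9) = 56040*(9/37858) = 252180/18929 ≈ 13.322)
-U = -1*252180/18929 = -252180/18929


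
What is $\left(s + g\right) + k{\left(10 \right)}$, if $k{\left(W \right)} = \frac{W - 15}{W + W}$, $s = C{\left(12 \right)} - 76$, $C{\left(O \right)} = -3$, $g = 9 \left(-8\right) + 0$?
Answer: $- \frac{605}{4} \approx -151.25$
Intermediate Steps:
$g = -72$ ($g = -72 + 0 = -72$)
$s = -79$ ($s = -3 - 76 = -79$)
$k{\left(W \right)} = \frac{-15 + W}{2 W}$
$\left(s + g\right) + k{\left(10 \right)} = \left(-79 - 72\right) + \frac{-15 + 10}{2 \cdot 10} = -151 + \frac{1}{2} \cdot \frac{1}{10} \left(-5\right) = -151 - \frac{1}{4} = - \frac{605}{4}$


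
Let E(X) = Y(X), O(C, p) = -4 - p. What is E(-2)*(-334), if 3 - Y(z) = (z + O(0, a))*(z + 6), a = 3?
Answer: -13026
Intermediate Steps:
Y(z) = 3 - (-7 + z)*(6 + z) (Y(z) = 3 - (z + (-4 - 1*3))*(z + 6) = 3 - (z + (-4 - 3))*(6 + z) = 3 - (z - 7)*(6 + z) = 3 - (-7 + z)*(6 + z))
E(X) = 45 + X - X²
E(-2)*(-334) = (45 - 2 - 1*(-2)²)*(-334) = (45 - 2 - 1*4)*(-334) = (45 - 2 - 4)*(-334) = 39*(-334) = -13026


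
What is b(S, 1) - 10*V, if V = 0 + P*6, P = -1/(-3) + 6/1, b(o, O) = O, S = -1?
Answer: -379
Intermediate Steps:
P = 19/3 (P = -1*(-⅓) + 6*1 = ⅓ + 6 = 19/3 ≈ 6.3333)
V = 38 (V = 0 + (19/3)*6 = 0 + 38 = 38)
b(S, 1) - 10*V = 1 - 10*38 = 1 - 380 = -379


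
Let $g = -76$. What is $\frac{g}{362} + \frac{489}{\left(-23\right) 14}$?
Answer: $- \frac{100745}{58282} \approx -1.7286$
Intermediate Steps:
$\frac{g}{362} + \frac{489}{\left(-23\right) 14} = - \frac{76}{362} + \frac{489}{\left(-23\right) 14} = \left(-76\right) \frac{1}{362} + \frac{489}{-322} = - \frac{38}{181} + 489 \left(- \frac{1}{322}\right) = - \frac{38}{181} - \frac{489}{322} = - \frac{100745}{58282}$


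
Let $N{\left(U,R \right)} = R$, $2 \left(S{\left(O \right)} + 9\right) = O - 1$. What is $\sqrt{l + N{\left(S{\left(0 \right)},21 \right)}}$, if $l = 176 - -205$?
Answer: $\sqrt{402} \approx 20.05$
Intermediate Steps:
$S{\left(O \right)} = - \frac{19}{2} + \frac{O}{2}$ ($S{\left(O \right)} = -9 + \frac{O - 1}{2} = -9 + \frac{-1 + O}{2} = -9 + \left(- \frac{1}{2} + \frac{O}{2}\right) = - \frac{19}{2} + \frac{O}{2}$)
$l = 381$ ($l = 176 + 205 = 381$)
$\sqrt{l + N{\left(S{\left(0 \right)},21 \right)}} = \sqrt{381 + 21} = \sqrt{402}$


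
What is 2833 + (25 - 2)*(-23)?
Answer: 2304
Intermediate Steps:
2833 + (25 - 2)*(-23) = 2833 + 23*(-23) = 2833 - 529 = 2304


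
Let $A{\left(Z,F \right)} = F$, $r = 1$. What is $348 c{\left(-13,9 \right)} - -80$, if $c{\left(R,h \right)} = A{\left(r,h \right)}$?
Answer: $3212$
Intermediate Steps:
$c{\left(R,h \right)} = h$
$348 c{\left(-13,9 \right)} - -80 = 348 \cdot 9 - -80 = 3132 + \left(-32 + 112\right) = 3132 + 80 = 3212$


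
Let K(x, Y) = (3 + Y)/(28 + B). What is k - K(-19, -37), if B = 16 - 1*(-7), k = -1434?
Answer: -4300/3 ≈ -1433.3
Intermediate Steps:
B = 23 (B = 16 + 7 = 23)
K(x, Y) = 1/17 + Y/51 (K(x, Y) = (3 + Y)/(28 + 23) = (3 + Y)/51 = (3 + Y)*(1/51) = 1/17 + Y/51)
k - K(-19, -37) = -1434 - (1/17 + (1/51)*(-37)) = -1434 - (1/17 - 37/51) = -1434 - 1*(-⅔) = -1434 + ⅔ = -4300/3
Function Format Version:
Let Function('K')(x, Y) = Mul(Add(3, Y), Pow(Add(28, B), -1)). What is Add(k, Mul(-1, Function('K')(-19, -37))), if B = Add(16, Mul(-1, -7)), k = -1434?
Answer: Rational(-4300, 3) ≈ -1433.3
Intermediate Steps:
B = 23 (B = Add(16, 7) = 23)
Function('K')(x, Y) = Add(Rational(1, 17), Mul(Rational(1, 51), Y)) (Function('K')(x, Y) = Mul(Add(3, Y), Pow(Add(28, 23), -1)) = Mul(Add(3, Y), Pow(51, -1)) = Mul(Add(3, Y), Rational(1, 51)) = Add(Rational(1, 17), Mul(Rational(1, 51), Y)))
Add(k, Mul(-1, Function('K')(-19, -37))) = Add(-1434, Mul(-1, Add(Rational(1, 17), Mul(Rational(1, 51), -37)))) = Add(-1434, Mul(-1, Add(Rational(1, 17), Rational(-37, 51)))) = Add(-1434, Mul(-1, Rational(-2, 3))) = Add(-1434, Rational(2, 3)) = Rational(-4300, 3)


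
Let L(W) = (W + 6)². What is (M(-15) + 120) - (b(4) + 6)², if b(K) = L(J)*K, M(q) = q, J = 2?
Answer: -68539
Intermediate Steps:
L(W) = (6 + W)²
b(K) = 64*K (b(K) = (6 + 2)²*K = 8²*K = 64*K)
(M(-15) + 120) - (b(4) + 6)² = (-15 + 120) - (64*4 + 6)² = 105 - (256 + 6)² = 105 - 1*262² = 105 - 1*68644 = 105 - 68644 = -68539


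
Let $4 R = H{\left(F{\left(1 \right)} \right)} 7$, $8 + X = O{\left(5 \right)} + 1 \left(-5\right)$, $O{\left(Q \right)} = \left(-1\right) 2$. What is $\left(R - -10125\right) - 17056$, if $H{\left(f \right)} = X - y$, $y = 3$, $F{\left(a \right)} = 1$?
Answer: $- \frac{13925}{2} \approx -6962.5$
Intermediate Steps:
$O{\left(Q \right)} = -2$
$X = -15$ ($X = -8 + \left(-2 + 1 \left(-5\right)\right) = -8 - 7 = -15$)
$H{\left(f \right)} = -18$ ($H{\left(f \right)} = -15 - 3 = -18$)
$R = - \frac{63}{2}$ ($R = \frac{\left(-18\right) 7}{4} = \frac{1}{4} \left(-126\right) = - \frac{63}{2} \approx -31.5$)
$\left(R - -10125\right) - 17056 = \left(- \frac{63}{2} - -10125\right) - 17056 = \left(- \frac{63}{2} + 10125\right) - 17056 = \frac{20187}{2} - 17056 = - \frac{13925}{2}$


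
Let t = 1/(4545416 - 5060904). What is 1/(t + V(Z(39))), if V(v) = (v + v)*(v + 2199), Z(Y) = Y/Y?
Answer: 515488/2268147199 ≈ 0.00022727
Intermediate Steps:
Z(Y) = 1
t = -1/515488 (t = 1/(-515488) = -1/515488 ≈ -1.9399e-6)
V(v) = 2*v*(2199 + v) (V(v) = (2*v)*(2199 + v) = 2*v*(2199 + v))
1/(t + V(Z(39))) = 1/(-1/515488 + 2*1*(2199 + 1)) = 1/(-1/515488 + 2*1*2200) = 1/(-1/515488 + 4400) = 1/(2268147199/515488) = 515488/2268147199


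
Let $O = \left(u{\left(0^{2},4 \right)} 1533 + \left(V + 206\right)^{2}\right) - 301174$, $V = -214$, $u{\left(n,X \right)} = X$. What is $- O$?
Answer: $294978$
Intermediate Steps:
$O = -294978$ ($O = \left(4 \cdot 1533 + \left(-214 + 206\right)^{2}\right) - 301174 = \left(6132 + \left(-8\right)^{2}\right) - 301174 = \left(6132 + 64\right) - 301174 = 6196 - 301174 = -294978$)
$- O = \left(-1\right) \left(-294978\right) = 294978$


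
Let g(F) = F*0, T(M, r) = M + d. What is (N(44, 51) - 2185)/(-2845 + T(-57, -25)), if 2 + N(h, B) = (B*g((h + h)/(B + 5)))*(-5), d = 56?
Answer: 2187/2846 ≈ 0.76845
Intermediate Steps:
T(M, r) = 56 + M (T(M, r) = M + 56 = 56 + M)
g(F) = 0
N(h, B) = -2 (N(h, B) = -2 + (B*0)*(-5) = -2 + 0*(-5) = -2 + 0 = -2)
(N(44, 51) - 2185)/(-2845 + T(-57, -25)) = (-2 - 2185)/(-2845 + (56 - 57)) = -2187/(-2845 - 1) = -2187/(-2846) = -2187*(-1/2846) = 2187/2846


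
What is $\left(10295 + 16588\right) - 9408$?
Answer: $17475$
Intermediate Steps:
$\left(10295 + 16588\right) - 9408 = 26883 - 9408 = 17475$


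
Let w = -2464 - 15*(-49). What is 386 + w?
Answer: -1343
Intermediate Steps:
w = -1729 (w = -2464 + 735 = -1729)
386 + w = 386 - 1729 = -1343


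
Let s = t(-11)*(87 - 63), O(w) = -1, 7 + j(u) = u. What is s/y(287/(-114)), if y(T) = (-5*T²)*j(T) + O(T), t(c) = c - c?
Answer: 0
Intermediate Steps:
t(c) = 0
j(u) = -7 + u
s = 0 (s = 0*(87 - 63) = 0*24 = 0)
y(T) = -1 - 5*T²*(-7 + T) (y(T) = (-5*T²)*(-7 + T) - 1 = -5*T²*(-7 + T) - 1 = -1 - 5*T²*(-7 + T))
s/y(287/(-114)) = 0/(-1 + 5*(287/(-114))²*(7 - 287/(-114))) = 0/(-1 + 5*(287*(-1/114))²*(7 - 287*(-1)/114)) = 0/(-1 + 5*(-287/114)²*(7 - 1*(-287/114))) = 0/(-1 + 5*(82369/12996)*(7 + 287/114)) = 0/(-1 + 5*(82369/12996)*(1085/114)) = 0/(-1 + 446851825/1481544) = 0/(445370281/1481544) = 0*(1481544/445370281) = 0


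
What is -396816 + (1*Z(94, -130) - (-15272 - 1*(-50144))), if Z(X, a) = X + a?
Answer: -431724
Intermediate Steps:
-396816 + (1*Z(94, -130) - (-15272 - 1*(-50144))) = -396816 + (1*(94 - 130) - (-15272 - 1*(-50144))) = -396816 + (1*(-36) - (-15272 + 50144)) = -396816 + (-36 - 1*34872) = -396816 + (-36 - 34872) = -396816 - 34908 = -431724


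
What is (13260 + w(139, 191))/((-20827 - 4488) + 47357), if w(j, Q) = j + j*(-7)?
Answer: 6213/11021 ≈ 0.56374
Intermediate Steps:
w(j, Q) = -6*j (w(j, Q) = j - 7*j = -6*j)
(13260 + w(139, 191))/((-20827 - 4488) + 47357) = (13260 - 6*139)/((-20827 - 4488) + 47357) = (13260 - 834)/(-25315 + 47357) = 12426/22042 = 12426*(1/22042) = 6213/11021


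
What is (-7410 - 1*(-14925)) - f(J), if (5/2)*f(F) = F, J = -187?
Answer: 37949/5 ≈ 7589.8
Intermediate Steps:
f(F) = 2*F/5
(-7410 - 1*(-14925)) - f(J) = (-7410 - 1*(-14925)) - 2*(-187)/5 = (-7410 + 14925) - 1*(-374/5) = 7515 + 374/5 = 37949/5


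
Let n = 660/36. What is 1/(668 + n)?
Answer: 3/2059 ≈ 0.0014570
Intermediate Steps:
n = 55/3 (n = 660*(1/36) = 55/3 ≈ 18.333)
1/(668 + n) = 1/(668 + 55/3) = 1/(2059/3) = 3/2059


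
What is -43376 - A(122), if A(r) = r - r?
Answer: -43376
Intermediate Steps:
A(r) = 0
-43376 - A(122) = -43376 - 1*0 = -43376 + 0 = -43376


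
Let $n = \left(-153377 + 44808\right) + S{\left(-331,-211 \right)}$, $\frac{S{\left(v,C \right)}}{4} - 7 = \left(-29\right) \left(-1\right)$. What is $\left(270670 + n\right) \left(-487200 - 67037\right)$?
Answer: $-89922182065$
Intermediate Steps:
$S{\left(v,C \right)} = 144$ ($S{\left(v,C \right)} = 28 + 4 \left(\left(-29\right) \left(-1\right)\right) = 28 + 4 \cdot 29 = 28 + 116 = 144$)
$n = -108425$ ($n = \left(-153377 + 44808\right) + 144 = -108569 + 144 = -108425$)
$\left(270670 + n\right) \left(-487200 - 67037\right) = \left(270670 - 108425\right) \left(-487200 - 67037\right) = 162245 \left(-554237\right) = -89922182065$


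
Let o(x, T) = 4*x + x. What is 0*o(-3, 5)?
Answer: 0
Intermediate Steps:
o(x, T) = 5*x
0*o(-3, 5) = 0*(5*(-3)) = 0*(-15) = 0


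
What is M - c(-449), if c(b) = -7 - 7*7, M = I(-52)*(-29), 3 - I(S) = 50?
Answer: 1419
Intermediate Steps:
I(S) = -47 (I(S) = 3 - 1*50 = 3 - 50 = -47)
M = 1363 (M = -47*(-29) = 1363)
c(b) = -56 (c(b) = -7 - 49 = -56)
M - c(-449) = 1363 - 1*(-56) = 1363 + 56 = 1419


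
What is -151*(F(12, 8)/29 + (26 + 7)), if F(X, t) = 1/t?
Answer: -1156207/232 ≈ -4983.6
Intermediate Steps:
-151*(F(12, 8)/29 + (26 + 7)) = -151*(1/(8*29) + (26 + 7)) = -151*((⅛)*(1/29) + 33) = -151*(1/232 + 33) = -151*7657/232 = -1156207/232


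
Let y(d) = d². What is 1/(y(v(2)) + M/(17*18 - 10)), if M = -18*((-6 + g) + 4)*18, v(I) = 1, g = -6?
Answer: 37/361 ≈ 0.10249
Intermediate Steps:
M = 2592 (M = -18*((-6 - 6) + 4)*18 = -18*(-12 + 4)*18 = -18*(-8)*18 = 144*18 = 2592)
1/(y(v(2)) + M/(17*18 - 10)) = 1/(1² + 2592/(17*18 - 10)) = 1/(1 + 2592/(306 - 10)) = 1/(1 + 2592/296) = 1/(1 + 2592*(1/296)) = 1/(1 + 324/37) = 1/(361/37) = 37/361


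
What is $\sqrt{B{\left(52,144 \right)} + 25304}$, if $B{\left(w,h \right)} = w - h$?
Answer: $2 \sqrt{6303} \approx 158.78$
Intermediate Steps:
$\sqrt{B{\left(52,144 \right)} + 25304} = \sqrt{\left(52 - 144\right) + 25304} = \sqrt{-92 + 25304} = \sqrt{25212} = 2 \sqrt{6303}$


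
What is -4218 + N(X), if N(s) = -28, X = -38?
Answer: -4246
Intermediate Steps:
-4218 + N(X) = -4218 - 28 = -4246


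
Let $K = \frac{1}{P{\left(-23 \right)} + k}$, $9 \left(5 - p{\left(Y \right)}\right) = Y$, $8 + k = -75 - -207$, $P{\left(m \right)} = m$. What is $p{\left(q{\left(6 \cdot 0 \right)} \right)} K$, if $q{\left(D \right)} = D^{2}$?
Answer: $\frac{5}{101} \approx 0.049505$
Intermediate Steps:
$k = 124$ ($k = -8 - -132 = -8 + \left(-75 + 207\right) = -8 + 132 = 124$)
$p{\left(Y \right)} = 5 - \frac{Y}{9}$
$K = \frac{1}{101}$ ($K = \frac{1}{-23 + 124} = \frac{1}{101} \approx 0.009901$)
$p{\left(q{\left(6 \cdot 0 \right)} \right)} K = \left(5 - \frac{\left(6 \cdot 0\right)^{2}}{9}\right) \frac{1}{101} = \left(5 - \frac{0^{2}}{9}\right) \frac{1}{101} = \left(5 - 0\right) \frac{1}{101} = \left(5 + 0\right) \frac{1}{101} = 5 \cdot \frac{1}{101} = \frac{5}{101}$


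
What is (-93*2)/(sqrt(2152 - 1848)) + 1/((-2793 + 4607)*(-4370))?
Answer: -1/7927180 - 93*sqrt(19)/38 ≈ -10.668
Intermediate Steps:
(-93*2)/(sqrt(2152 - 1848)) + 1/((-2793 + 4607)*(-4370)) = -186*sqrt(19)/76 - 1/4370/1814 = -186*sqrt(19)/76 + (1/1814)*(-1/4370) = -93*sqrt(19)/38 - 1/7927180 = -1/7927180 - 93*sqrt(19)/38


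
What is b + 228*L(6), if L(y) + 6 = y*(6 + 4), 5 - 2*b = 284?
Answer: 24345/2 ≈ 12173.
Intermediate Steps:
b = -279/2 (b = 5/2 - ½*284 = 5/2 - 142 = -279/2 ≈ -139.50)
L(y) = -6 + 10*y (L(y) = -6 + y*(6 + 4) = -6 + y*10 = -6 + 10*y)
b + 228*L(6) = -279/2 + 228*(-6 + 10*6) = -279/2 + 228*(-6 + 60) = -279/2 + 228*54 = -279/2 + 12312 = 24345/2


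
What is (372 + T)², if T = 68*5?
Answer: 506944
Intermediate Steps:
T = 340
(372 + T)² = (372 + 340)² = 712² = 506944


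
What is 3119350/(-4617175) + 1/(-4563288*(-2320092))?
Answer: -1321013279767771217/1955327068143238752 ≈ -0.67560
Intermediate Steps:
3119350/(-4617175) + 1/(-4563288*(-2320092)) = 3119350*(-1/4617175) - 1/4563288*(-1/2320092) = -124774/184687 + 1/10587247982496 = -1321013279767771217/1955327068143238752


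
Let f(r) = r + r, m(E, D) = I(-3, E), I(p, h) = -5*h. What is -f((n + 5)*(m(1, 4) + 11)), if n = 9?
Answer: -168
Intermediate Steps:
m(E, D) = -5*E
f(r) = 2*r
-f((n + 5)*(m(1, 4) + 11)) = -2*(9 + 5)*(-5*1 + 11) = -2*14*(-5 + 11) = -2*14*6 = -2*84 = -1*168 = -168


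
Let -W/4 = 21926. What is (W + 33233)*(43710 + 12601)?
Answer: -3067316481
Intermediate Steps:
W = -87704 (W = -4*21926 = -87704)
(W + 33233)*(43710 + 12601) = (-87704 + 33233)*(43710 + 12601) = -54471*56311 = -3067316481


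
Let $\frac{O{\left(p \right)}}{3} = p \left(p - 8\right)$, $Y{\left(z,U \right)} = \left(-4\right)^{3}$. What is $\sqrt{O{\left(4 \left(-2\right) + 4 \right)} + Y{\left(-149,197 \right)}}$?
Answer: $4 \sqrt{5} \approx 8.9443$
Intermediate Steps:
$Y{\left(z,U \right)} = -64$
$O{\left(p \right)} = 3 p \left(-8 + p\right)$ ($O{\left(p \right)} = 3 p \left(p - 8\right) = 3 p \left(-8 + p\right)$)
$\sqrt{O{\left(4 \left(-2\right) + 4 \right)} + Y{\left(-149,197 \right)}} = \sqrt{3 \left(4 \left(-2\right) + 4\right) \left(-8 + \left(4 \left(-2\right) + 4\right)\right) - 64} = \sqrt{3 \left(-8 + 4\right) \left(-8 + \left(-8 + 4\right)\right) - 64} = \sqrt{3 \left(-4\right) \left(-8 - 4\right) - 64} = \sqrt{3 \left(-4\right) \left(-12\right) - 64} = \sqrt{144 - 64} = \sqrt{80} = 4 \sqrt{5}$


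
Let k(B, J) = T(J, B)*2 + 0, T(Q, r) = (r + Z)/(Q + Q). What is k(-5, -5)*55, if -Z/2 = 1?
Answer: 77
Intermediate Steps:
Z = -2 (Z = -2*1 = -2)
T(Q, r) = (-2 + r)/(2*Q) (T(Q, r) = (r - 2)/(Q + Q) = (-2 + r)/((2*Q)) = (-2 + r)*(1/(2*Q)) = (-2 + r)/(2*Q))
k(B, J) = (-2 + B)/J (k(B, J) = ((-2 + B)/(2*J))*2 + 0 = (-2 + B)/J + 0 = (-2 + B)/J)
k(-5, -5)*55 = ((-2 - 5)/(-5))*55 = -1/5*(-7)*55 = (7/5)*55 = 77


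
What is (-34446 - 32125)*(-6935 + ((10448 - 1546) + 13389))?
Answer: -1022264276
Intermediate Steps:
(-34446 - 32125)*(-6935 + ((10448 - 1546) + 13389)) = -66571*(-6935 + (8902 + 13389)) = -66571*(-6935 + 22291) = -66571*15356 = -1022264276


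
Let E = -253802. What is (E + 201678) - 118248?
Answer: -170372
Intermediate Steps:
(E + 201678) - 118248 = (-253802 + 201678) - 118248 = -52124 - 118248 = -170372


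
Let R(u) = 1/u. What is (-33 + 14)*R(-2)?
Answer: 19/2 ≈ 9.5000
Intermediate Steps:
(-33 + 14)*R(-2) = (-33 + 14)/(-2) = -19*(-½) = 19/2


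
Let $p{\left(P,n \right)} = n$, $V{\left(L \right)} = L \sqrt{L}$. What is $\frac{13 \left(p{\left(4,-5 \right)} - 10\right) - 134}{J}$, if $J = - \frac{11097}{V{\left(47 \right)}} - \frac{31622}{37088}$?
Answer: $- \frac{10015029411662128}{42320593130584441} + \frac{59007359252733696 \sqrt{47}}{42320593130584441} \approx 9.3222$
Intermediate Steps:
$V{\left(L \right)} = L^{\frac{3}{2}}$
$J = - \frac{15811}{18544} - \frac{11097 \sqrt{47}}{2209}$ ($J = - \frac{11097}{47^{\frac{3}{2}}} - \frac{31622}{37088} = - \frac{11097}{47 \sqrt{47}} - \frac{15811}{18544} = - 11097 \frac{\sqrt{47}}{2209} - \frac{15811}{18544} = - \frac{11097 \sqrt{47}}{2209} - \frac{15811}{18544} = - \frac{15811}{18544} - \frac{11097 \sqrt{47}}{2209} \approx -35.292$)
$\frac{13 \left(p{\left(4,-5 \right)} - 10\right) - 134}{J} = \frac{13 \left(-5 - 10\right) - 134}{- \frac{15811}{18544} - \frac{11097 \sqrt{47}}{2209}} = \frac{13 \left(-15\right) - 134}{- \frac{15811}{18544} - \frac{11097 \sqrt{47}}{2209}} = \frac{-195 - 134}{- \frac{15811}{18544} - \frac{11097 \sqrt{47}}{2209}} = - \frac{329}{- \frac{15811}{18544} - \frac{11097 \sqrt{47}}{2209}}$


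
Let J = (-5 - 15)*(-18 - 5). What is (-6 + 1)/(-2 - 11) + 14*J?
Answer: 83725/13 ≈ 6440.4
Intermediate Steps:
J = 460 (J = -20*(-23) = 460)
(-6 + 1)/(-2 - 11) + 14*J = (-6 + 1)/(-2 - 11) + 14*460 = -5/(-13) + 6440 = -5*(-1/13) + 6440 = 5/13 + 6440 = 83725/13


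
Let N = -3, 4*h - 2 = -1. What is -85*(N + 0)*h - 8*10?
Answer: -65/4 ≈ -16.250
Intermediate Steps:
h = ¼ (h = ½ + (¼)*(-1) = ½ - ¼ = ¼ ≈ 0.25000)
-85*(N + 0)*h - 8*10 = -85*(-3 + 0)/4 - 8*10 = -(-255)/4 - 80 = -85*(-¾) - 80 = 255/4 - 80 = -65/4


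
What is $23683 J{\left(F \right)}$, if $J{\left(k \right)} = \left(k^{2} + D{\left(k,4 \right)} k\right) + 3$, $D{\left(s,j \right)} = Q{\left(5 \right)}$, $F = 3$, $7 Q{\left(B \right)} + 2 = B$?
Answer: $\frac{2202519}{7} \approx 3.1465 \cdot 10^{5}$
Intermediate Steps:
$Q{\left(B \right)} = - \frac{2}{7} + \frac{B}{7}$
$D{\left(s,j \right)} = \frac{3}{7}$ ($D{\left(s,j \right)} = - \frac{2}{7} + \frac{1}{7} \cdot 5 = - \frac{2}{7} + \frac{5}{7} = \frac{3}{7}$)
$J{\left(k \right)} = 3 + k^{2} + \frac{3 k}{7}$ ($J{\left(k \right)} = \left(k^{2} + \frac{3 k}{7}\right) + 3 = 3 + k^{2} + \frac{3 k}{7}$)
$23683 J{\left(F \right)} = 23683 \left(3 + 3^{2} + \frac{3}{7} \cdot 3\right) = 23683 \left(3 + 9 + \frac{9}{7}\right) = 23683 \cdot \frac{93}{7} = \frac{2202519}{7}$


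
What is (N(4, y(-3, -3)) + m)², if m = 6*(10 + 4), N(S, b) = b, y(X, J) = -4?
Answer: 6400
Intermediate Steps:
m = 84 (m = 6*14 = 84)
(N(4, y(-3, -3)) + m)² = (-4 + 84)² = 80² = 6400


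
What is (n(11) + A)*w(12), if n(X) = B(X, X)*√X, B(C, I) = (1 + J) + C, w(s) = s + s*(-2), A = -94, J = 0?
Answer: 1128 - 144*√11 ≈ 650.41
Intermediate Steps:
w(s) = -s (w(s) = s - 2*s = -s)
B(C, I) = 1 + C (B(C, I) = (1 + 0) + C = 1 + C)
n(X) = √X*(1 + X) (n(X) = (1 + X)*√X = √X*(1 + X))
(n(11) + A)*w(12) = (√11*(1 + 11) - 94)*(-1*12) = (√11*12 - 94)*(-12) = (12*√11 - 94)*(-12) = (-94 + 12*√11)*(-12) = 1128 - 144*√11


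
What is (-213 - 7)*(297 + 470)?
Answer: -168740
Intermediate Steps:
(-213 - 7)*(297 + 470) = -220*767 = -168740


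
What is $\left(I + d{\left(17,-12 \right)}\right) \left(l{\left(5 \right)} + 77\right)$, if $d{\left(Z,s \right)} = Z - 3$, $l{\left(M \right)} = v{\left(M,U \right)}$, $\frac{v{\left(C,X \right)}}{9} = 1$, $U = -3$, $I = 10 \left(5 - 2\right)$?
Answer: $3784$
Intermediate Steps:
$I = 30$ ($I = 10 \cdot 3 = 30$)
$v{\left(C,X \right)} = 9$ ($v{\left(C,X \right)} = 9 \cdot 1 = 9$)
$l{\left(M \right)} = 9$
$d{\left(Z,s \right)} = -3 + Z$
$\left(I + d{\left(17,-12 \right)}\right) \left(l{\left(5 \right)} + 77\right) = \left(30 + \left(-3 + 17\right)\right) \left(9 + 77\right) = \left(30 + 14\right) 86 = 44 \cdot 86 = 3784$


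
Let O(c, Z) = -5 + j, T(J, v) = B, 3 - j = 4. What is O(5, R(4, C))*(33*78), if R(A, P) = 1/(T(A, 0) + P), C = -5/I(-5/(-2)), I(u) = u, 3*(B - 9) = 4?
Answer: -15444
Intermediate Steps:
B = 31/3 (B = 9 + (⅓)*4 = 9 + 4/3 = 31/3 ≈ 10.333)
j = -1 (j = 3 - 1*4 = 3 - 4 = -1)
T(J, v) = 31/3
C = -2 (C = -5/((-5/(-2))) = -5/((-5*(-½))) = -5/5/2 = -5*⅖ = -2)
R(A, P) = 1/(31/3 + P)
O(c, Z) = -6 (O(c, Z) = -5 - 1 = -6)
O(5, R(4, C))*(33*78) = -198*78 = -6*2574 = -15444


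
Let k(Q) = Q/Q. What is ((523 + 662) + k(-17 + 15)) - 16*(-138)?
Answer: 3394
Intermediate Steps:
k(Q) = 1
((523 + 662) + k(-17 + 15)) - 16*(-138) = ((523 + 662) + 1) - 16*(-138) = (1185 + 1) - 1*(-2208) = 1186 + 2208 = 3394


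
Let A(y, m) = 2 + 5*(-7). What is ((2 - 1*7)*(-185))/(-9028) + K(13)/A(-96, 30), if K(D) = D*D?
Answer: -42061/8052 ≈ -5.2237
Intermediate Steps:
K(D) = D²
A(y, m) = -33 (A(y, m) = 2 - 35 = -33)
((2 - 1*7)*(-185))/(-9028) + K(13)/A(-96, 30) = ((2 - 1*7)*(-185))/(-9028) + 13²/(-33) = ((2 - 7)*(-185))*(-1/9028) + 169*(-1/33) = -5*(-185)*(-1/9028) - 169/33 = 925*(-1/9028) - 169/33 = -25/244 - 169/33 = -42061/8052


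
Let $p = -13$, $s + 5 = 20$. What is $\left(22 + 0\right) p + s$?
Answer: $-271$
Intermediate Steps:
$s = 15$ ($s = -5 + 20 = 15$)
$\left(22 + 0\right) p + s = \left(22 + 0\right) \left(-13\right) + 15 = 22 \left(-13\right) + 15 = -286 + 15 = -271$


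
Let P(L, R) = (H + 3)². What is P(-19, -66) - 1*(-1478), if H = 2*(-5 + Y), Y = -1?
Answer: 1559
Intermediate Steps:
H = -12 (H = 2*(-5 - 1) = 2*(-6) = -12)
P(L, R) = 81 (P(L, R) = (-12 + 3)² = (-9)² = 81)
P(-19, -66) - 1*(-1478) = 81 - 1*(-1478) = 81 + 1478 = 1559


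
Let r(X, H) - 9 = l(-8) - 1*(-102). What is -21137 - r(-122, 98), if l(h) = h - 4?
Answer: -21236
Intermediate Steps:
l(h) = -4 + h
r(X, H) = 99 (r(X, H) = 9 + ((-4 - 8) - 1*(-102)) = 9 + (-12 + 102) = 9 + 90 = 99)
-21137 - r(-122, 98) = -21137 - 1*99 = -21137 - 99 = -21236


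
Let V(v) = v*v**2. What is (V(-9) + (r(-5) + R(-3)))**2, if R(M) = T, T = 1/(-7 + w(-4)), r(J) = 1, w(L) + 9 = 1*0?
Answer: 135699201/256 ≈ 5.3008e+5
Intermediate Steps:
w(L) = -9 (w(L) = -9 + 1*0 = -9 + 0 = -9)
T = -1/16 (T = 1/(-7 - 9) = 1/(-16) = -1/16 ≈ -0.062500)
R(M) = -1/16
V(v) = v**3
(V(-9) + (r(-5) + R(-3)))**2 = ((-9)**3 + (1 - 1/16))**2 = (-729 + 15/16)**2 = (-11649/16)**2 = 135699201/256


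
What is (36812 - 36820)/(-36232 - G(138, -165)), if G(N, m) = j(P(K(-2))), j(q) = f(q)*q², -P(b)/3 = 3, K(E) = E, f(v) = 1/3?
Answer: 8/36259 ≈ 0.00022063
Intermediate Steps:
f(v) = ⅓
P(b) = -9 (P(b) = -3*3 = -9)
j(q) = q²/3
G(N, m) = 27 (G(N, m) = (⅓)*(-9)² = (⅓)*81 = 27)
(36812 - 36820)/(-36232 - G(138, -165)) = (36812 - 36820)/(-36232 - 1*27) = -8/(-36232 - 27) = -8/(-36259) = -8*(-1/36259) = 8/36259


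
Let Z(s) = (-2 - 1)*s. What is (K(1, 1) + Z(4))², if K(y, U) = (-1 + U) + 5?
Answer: 49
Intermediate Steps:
Z(s) = -3*s
K(y, U) = 4 + U
(K(1, 1) + Z(4))² = ((4 + 1) - 3*4)² = (5 - 12)² = (-7)² = 49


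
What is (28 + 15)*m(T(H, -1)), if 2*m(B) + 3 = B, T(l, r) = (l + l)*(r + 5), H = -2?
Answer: -817/2 ≈ -408.50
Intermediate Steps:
T(l, r) = 2*l*(5 + r) (T(l, r) = (2*l)*(5 + r) = 2*l*(5 + r))
m(B) = -3/2 + B/2
(28 + 15)*m(T(H, -1)) = (28 + 15)*(-3/2 + (2*(-2)*(5 - 1))/2) = 43*(-3/2 + (2*(-2)*4)/2) = 43*(-3/2 + (½)*(-16)) = 43*(-3/2 - 8) = 43*(-19/2) = -817/2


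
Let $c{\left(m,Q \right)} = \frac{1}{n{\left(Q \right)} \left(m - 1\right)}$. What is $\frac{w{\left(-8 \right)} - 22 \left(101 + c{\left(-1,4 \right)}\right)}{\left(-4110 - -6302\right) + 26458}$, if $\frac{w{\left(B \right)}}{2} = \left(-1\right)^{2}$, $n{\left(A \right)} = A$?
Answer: $- \frac{8869}{114600} \approx -0.077391$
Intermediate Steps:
$w{\left(B \right)} = 2$ ($w{\left(B \right)} = 2 \left(-1\right)^{2} = 2 \cdot 1 = 2$)
$c{\left(m,Q \right)} = \frac{1}{Q \left(-1 + m\right)}$ ($c{\left(m,Q \right)} = \frac{1}{Q \left(m - 1\right)} = \frac{1}{Q \left(-1 + m\right)}$)
$\frac{w{\left(-8 \right)} - 22 \left(101 + c{\left(-1,4 \right)}\right)}{\left(-4110 - -6302\right) + 26458} = \frac{2 - 22 \left(101 + \frac{1}{4 \left(-1 - 1\right)}\right)}{\left(-4110 - -6302\right) + 26458} = \frac{2 - 22 \left(101 + \frac{1}{4 \left(-2\right)}\right)}{\left(-4110 + 6302\right) + 26458} = \frac{2 - 22 \left(101 + \frac{1}{4} \left(- \frac{1}{2}\right)\right)}{2192 + 26458} = \frac{2 - 22 \left(101 - \frac{1}{8}\right)}{28650} = \left(2 - \frac{8877}{4}\right) \frac{1}{28650} = \left(- \frac{8869}{4}\right) \frac{1}{28650} = - \frac{8869}{114600}$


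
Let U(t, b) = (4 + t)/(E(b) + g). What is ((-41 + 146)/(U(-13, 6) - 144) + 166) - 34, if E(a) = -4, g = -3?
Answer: 43711/333 ≈ 131.26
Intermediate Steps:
U(t, b) = -4/7 - t/7 (U(t, b) = (4 + t)/(-4 - 3) = (4 + t)/(-7) = (4 + t)*(-⅐) = -4/7 - t/7)
((-41 + 146)/(U(-13, 6) - 144) + 166) - 34 = ((-41 + 146)/((-4/7 - ⅐*(-13)) - 144) + 166) - 34 = (105/((-4/7 + 13/7) - 144) + 166) - 34 = (105/(9/7 - 144) + 166) - 34 = (105/(-999/7) + 166) - 34 = (105*(-7/999) + 166) - 34 = (-245/333 + 166) - 34 = 55033/333 - 34 = 43711/333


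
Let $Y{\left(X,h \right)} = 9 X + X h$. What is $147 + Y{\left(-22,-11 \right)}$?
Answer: $191$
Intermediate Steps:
$147 + Y{\left(-22,-11 \right)} = 147 - 22 \left(9 - 11\right) = 147 - -44 = 147 + 44 = 191$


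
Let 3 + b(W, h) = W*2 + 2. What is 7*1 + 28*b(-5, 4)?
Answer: -301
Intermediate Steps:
b(W, h) = -1 + 2*W (b(W, h) = -3 + (W*2 + 2) = -3 + (2*W + 2) = -3 + (2 + 2*W) = -1 + 2*W)
7*1 + 28*b(-5, 4) = 7*1 + 28*(-1 + 2*(-5)) = 7 + 28*(-1 - 10) = 7 + 28*(-11) = 7 - 308 = -301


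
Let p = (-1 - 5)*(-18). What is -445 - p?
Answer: -553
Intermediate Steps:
p = 108 (p = -6*(-18) = 108)
-445 - p = -445 - 1*108 = -445 - 108 = -553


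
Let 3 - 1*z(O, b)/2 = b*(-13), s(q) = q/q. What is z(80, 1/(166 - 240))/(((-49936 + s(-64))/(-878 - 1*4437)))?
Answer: 222167/369519 ≈ 0.60123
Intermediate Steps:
s(q) = 1
z(O, b) = 6 + 26*b (z(O, b) = 6 - 2*b*(-13) = 6 - (-26)*b = 6 + 26*b)
z(80, 1/(166 - 240))/(((-49936 + s(-64))/(-878 - 1*4437))) = (6 + 26/(166 - 240))/(((-49936 + 1)/(-878 - 1*4437))) = (6 + 26/(-74))/((-49935/(-878 - 4437))) = (6 + 26*(-1/74))/((-49935/(-5315))) = (6 - 13/37)/((-49935*(-1/5315))) = 209/(37*(9987/1063)) = (209/37)*(1063/9987) = 222167/369519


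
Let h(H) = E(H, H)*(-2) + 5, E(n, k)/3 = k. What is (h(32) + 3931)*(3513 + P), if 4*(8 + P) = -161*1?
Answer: 12972024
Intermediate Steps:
E(n, k) = 3*k
P = -193/4 (P = -8 + (-161*1)/4 = -8 + (1/4)*(-161) = -8 - 161/4 = -193/4 ≈ -48.250)
h(H) = 5 - 6*H (h(H) = (3*H)*(-2) + 5 = -6*H + 5 = 5 - 6*H)
(h(32) + 3931)*(3513 + P) = ((5 - 6*32) + 3931)*(3513 - 193/4) = ((5 - 192) + 3931)*(13859/4) = (-187 + 3931)*(13859/4) = 3744*(13859/4) = 12972024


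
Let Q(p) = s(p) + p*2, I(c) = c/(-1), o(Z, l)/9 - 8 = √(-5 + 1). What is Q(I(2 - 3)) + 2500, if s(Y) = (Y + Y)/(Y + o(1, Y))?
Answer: 14143952/5653 - 36*I/5653 ≈ 2502.0 - 0.0063683*I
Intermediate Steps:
o(Z, l) = 72 + 18*I (o(Z, l) = 72 + 9*√(-5 + 1) = 72 + 9*√(-4) = 72 + 9*(2*I) = 72 + 18*I)
s(Y) = 2*Y/(72 + Y + 18*I) (s(Y) = (Y + Y)/(Y + (72 + 18*I)) = (2*Y)/(72 + Y + 18*I) = 2*Y/(72 + Y + 18*I))
I(c) = -c (I(c) = c*(-1) = -c)
Q(p) = 2*p + 2*p/(72 + p + 18*I) (Q(p) = 2*p/(72 + p + 18*I) + p*2 = 2*p/(72 + p + 18*I) + 2*p = 2*p + 2*p/(72 + p + 18*I))
Q(I(2 - 3)) + 2500 = 2*(-(2 - 3))*(73 - (2 - 3) + 18*I)/(72 - (2 - 3) + 18*I) + 2500 = 2*(-1*(-1))*(73 - 1*(-1) + 18*I)/(72 - 1*(-1) + 18*I) + 2500 = 2*1*(73 + 1 + 18*I)/(72 + 1 + 18*I) + 2500 = 2*1*(74 + 18*I)/(73 + 18*I) + 2500 = 2*1*((73 - 18*I)/5653)*(74 + 18*I) + 2500 = 2*(73 - 18*I)*(74 + 18*I)/5653 + 2500 = 2500 + 2*(73 - 18*I)*(74 + 18*I)/5653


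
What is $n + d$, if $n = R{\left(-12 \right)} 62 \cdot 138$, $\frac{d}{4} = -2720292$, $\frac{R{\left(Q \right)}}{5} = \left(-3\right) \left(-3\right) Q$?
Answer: $-15501408$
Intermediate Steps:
$R{\left(Q \right)} = 45 Q$ ($R{\left(Q \right)} = 5 \left(-3\right) \left(-3\right) Q = 5 \cdot 9 Q = 45 Q$)
$d = -10881168$ ($d = 4 \left(-2720292\right) = -10881168$)
$n = -4620240$ ($n = 45 \left(-12\right) 62 \cdot 138 = \left(-540\right) 62 \cdot 138 = \left(-33480\right) 138 = -4620240$)
$n + d = -4620240 - 10881168 = -15501408$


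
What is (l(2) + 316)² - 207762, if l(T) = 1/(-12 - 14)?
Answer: -72960887/676 ≈ -1.0793e+5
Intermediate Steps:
l(T) = -1/26 (l(T) = 1/(-26) = -1/26)
(l(2) + 316)² - 207762 = (-1/26 + 316)² - 207762 = (8215/26)² - 207762 = 67486225/676 - 207762 = -72960887/676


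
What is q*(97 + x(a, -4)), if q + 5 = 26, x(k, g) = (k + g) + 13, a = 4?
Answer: 2310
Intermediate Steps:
x(k, g) = 13 + g + k (x(k, g) = (g + k) + 13 = 13 + g + k)
q = 21 (q = -5 + 26 = 21)
q*(97 + x(a, -4)) = 21*(97 + (13 - 4 + 4)) = 21*(97 + 13) = 21*110 = 2310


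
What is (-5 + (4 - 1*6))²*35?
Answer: 1715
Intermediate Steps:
(-5 + (4 - 1*6))²*35 = (-5 + (4 - 6))²*35 = (-5 - 2)²*35 = (-7)²*35 = 49*35 = 1715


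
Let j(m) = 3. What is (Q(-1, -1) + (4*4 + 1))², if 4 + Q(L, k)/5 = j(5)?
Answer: 144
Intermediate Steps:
Q(L, k) = -5 (Q(L, k) = -20 + 5*3 = -20 + 15 = -5)
(Q(-1, -1) + (4*4 + 1))² = (-5 + (4*4 + 1))² = (-5 + (16 + 1))² = (-5 + 17)² = 12² = 144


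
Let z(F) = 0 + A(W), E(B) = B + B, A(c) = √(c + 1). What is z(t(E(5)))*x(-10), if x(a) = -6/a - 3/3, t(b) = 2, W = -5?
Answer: -4*I/5 ≈ -0.8*I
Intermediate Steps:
A(c) = √(1 + c)
E(B) = 2*B
z(F) = 2*I (z(F) = 0 + √(1 - 5) = 0 + √(-4) = 0 + 2*I = 2*I)
x(a) = -1 - 6/a (x(a) = -6/a - 3*⅓ = -6/a - 1 = -1 - 6/a)
z(t(E(5)))*x(-10) = (2*I)*((-6 - 1*(-10))/(-10)) = (2*I)*(-(-6 + 10)/10) = (2*I)*(-⅒*4) = (2*I)*(-⅖) = -4*I/5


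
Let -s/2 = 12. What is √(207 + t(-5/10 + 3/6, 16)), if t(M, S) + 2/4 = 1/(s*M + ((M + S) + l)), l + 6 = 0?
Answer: √5165/5 ≈ 14.374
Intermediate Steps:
l = -6 (l = -6 + 0 = -6)
s = -24 (s = -2*12 = -24)
t(M, S) = -½ + 1/(-6 + S - 23*M) (t(M, S) = -½ + 1/(-24*M + ((M + S) - 6)) = -½ + 1/(-24*M + (-6 + M + S)) = -½ + 1/(-6 + S - 23*M))
√(207 + t(-5/10 + 3/6, 16)) = √(207 + (8 - 1*16 + 23*(-5/10 + 3/6))/(2*(-6 + 16 - 23*(-5/10 + 3/6)))) = √(207 + (8 - 16 + 23*(-5*⅒ + 3*(⅙)))/(2*(-6 + 16 - 23*(-5*⅒ + 3*(⅙))))) = √(207 + (8 - 16 + 23*(-½ + ½))/(2*(-6 + 16 - 23*(-½ + ½)))) = √(207 + (8 - 16 + 23*0)/(2*(-6 + 16 - 23*0))) = √(207 + (8 - 16 + 0)/(2*(-6 + 16 + 0))) = √(207 + (½)*(-8)/10) = √(207 + (½)*(⅒)*(-8)) = √(207 - ⅖) = √(1033/5) = √5165/5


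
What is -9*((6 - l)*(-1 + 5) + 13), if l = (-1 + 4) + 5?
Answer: -45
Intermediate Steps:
l = 8 (l = 3 + 5 = 8)
-9*((6 - l)*(-1 + 5) + 13) = -9*((6 - 1*8)*(-1 + 5) + 13) = -9*((6 - 8)*4 + 13) = -9*(-2*4 + 13) = -9*(-8 + 13) = -9*5 = -45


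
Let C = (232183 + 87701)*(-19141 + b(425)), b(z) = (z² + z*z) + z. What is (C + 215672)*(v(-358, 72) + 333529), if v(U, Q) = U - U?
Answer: 36545226705778112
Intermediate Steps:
v(U, Q) = 0
b(z) = z + 2*z² (b(z) = (z² + z²) + z = 2*z² + z = z + 2*z²)
C = 109571146056 (C = (232183 + 87701)*(-19141 + 425*(1 + 2*425)) = 319884*(-19141 + 425*(1 + 850)) = 319884*(-19141 + 425*851) = 319884*(-19141 + 361675) = 319884*342534 = 109571146056)
(C + 215672)*(v(-358, 72) + 333529) = (109571146056 + 215672)*(0 + 333529) = 109571361728*333529 = 36545226705778112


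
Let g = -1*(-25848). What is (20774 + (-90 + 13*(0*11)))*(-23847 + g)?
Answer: 41388684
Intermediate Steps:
g = 25848
(20774 + (-90 + 13*(0*11)))*(-23847 + g) = (20774 + (-90 + 13*(0*11)))*(-23847 + 25848) = (20774 + (-90 + 13*0))*2001 = (20774 + (-90 + 0))*2001 = (20774 - 90)*2001 = 20684*2001 = 41388684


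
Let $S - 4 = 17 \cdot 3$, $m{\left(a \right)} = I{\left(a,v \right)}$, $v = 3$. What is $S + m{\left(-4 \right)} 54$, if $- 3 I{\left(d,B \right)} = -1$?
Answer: $73$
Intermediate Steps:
$I{\left(d,B \right)} = \frac{1}{3}$ ($I{\left(d,B \right)} = \left(- \frac{1}{3}\right) \left(-1\right) = \frac{1}{3}$)
$m{\left(a \right)} = \frac{1}{3}$
$S = 55$ ($S = 4 + 17 \cdot 3 = 4 + 51 = 55$)
$S + m{\left(-4 \right)} 54 = 55 + \frac{1}{3} \cdot 54 = 55 + 18 = 73$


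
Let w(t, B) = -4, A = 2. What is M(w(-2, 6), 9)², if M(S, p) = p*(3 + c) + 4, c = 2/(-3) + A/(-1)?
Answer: 49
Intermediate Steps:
c = -8/3 (c = 2/(-3) + 2/(-1) = 2*(-⅓) + 2*(-1) = -⅔ - 2 = -8/3 ≈ -2.6667)
M(S, p) = 4 + p/3 (M(S, p) = p*(3 - 8/3) + 4 = p*(⅓) + 4 = p/3 + 4 = 4 + p/3)
M(w(-2, 6), 9)² = (4 + (⅓)*9)² = (4 + 3)² = 7² = 49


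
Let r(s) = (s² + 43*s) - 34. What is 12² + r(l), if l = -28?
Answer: -310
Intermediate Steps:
r(s) = -34 + s² + 43*s
12² + r(l) = 12² + (-34 + (-28)² + 43*(-28)) = 144 + (-34 + 784 - 1204) = 144 - 454 = -310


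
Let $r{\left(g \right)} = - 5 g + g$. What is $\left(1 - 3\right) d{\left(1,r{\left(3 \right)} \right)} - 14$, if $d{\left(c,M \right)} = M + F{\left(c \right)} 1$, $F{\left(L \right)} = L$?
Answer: $8$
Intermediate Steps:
$r{\left(g \right)} = - 4 g$
$d{\left(c,M \right)} = M + c$ ($d{\left(c,M \right)} = M + c 1 = M + c$)
$\left(1 - 3\right) d{\left(1,r{\left(3 \right)} \right)} - 14 = \left(1 - 3\right) \left(\left(-4\right) 3 + 1\right) - 14 = - 2 \left(-12 + 1\right) - 14 = \left(-2\right) \left(-11\right) - 14 = 22 - 14 = 8$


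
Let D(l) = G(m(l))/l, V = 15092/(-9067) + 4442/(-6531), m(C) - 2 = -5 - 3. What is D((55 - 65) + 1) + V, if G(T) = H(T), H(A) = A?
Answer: -99363748/59216577 ≈ -1.6780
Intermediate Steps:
m(C) = -6 (m(C) = 2 + (-5 - 3) = 2 - 8 = -6)
V = -138841466/59216577 (V = 15092*(-1/9067) + 4442*(-1/6531) = -15092/9067 - 4442/6531 = -138841466/59216577 ≈ -2.3446)
G(T) = T
D(l) = -6/l
D((55 - 65) + 1) + V = -6/((55 - 65) + 1) - 138841466/59216577 = -6/(-10 + 1) - 138841466/59216577 = -6/(-9) - 138841466/59216577 = -6*(-⅑) - 138841466/59216577 = ⅔ - 138841466/59216577 = -99363748/59216577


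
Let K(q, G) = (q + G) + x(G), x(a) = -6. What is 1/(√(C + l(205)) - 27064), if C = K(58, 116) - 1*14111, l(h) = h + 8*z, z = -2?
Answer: -13532/366236925 - 23*I*√26/732473850 ≈ -3.6949e-5 - 1.6011e-7*I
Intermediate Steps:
l(h) = -16 + h (l(h) = h + 8*(-2) = h - 16 = -16 + h)
K(q, G) = -6 + G + q (K(q, G) = (q + G) - 6 = (G + q) - 6 = -6 + G + q)
C = -13943 (C = (-6 + 116 + 58) - 1*14111 = 168 - 14111 = -13943)
1/(√(C + l(205)) - 27064) = 1/(√(-13943 + (-16 + 205)) - 27064) = 1/(√(-13943 + 189) - 27064) = 1/(√(-13754) - 27064) = 1/(23*I*√26 - 27064) = 1/(-27064 + 23*I*√26)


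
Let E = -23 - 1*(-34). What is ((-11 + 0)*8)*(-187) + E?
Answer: 16467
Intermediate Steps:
E = 11 (E = -23 + 34 = 11)
((-11 + 0)*8)*(-187) + E = ((-11 + 0)*8)*(-187) + 11 = -11*8*(-187) + 11 = -88*(-187) + 11 = 16456 + 11 = 16467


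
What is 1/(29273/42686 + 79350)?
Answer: 42686/3387163373 ≈ 1.2602e-5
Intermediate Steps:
1/(29273/42686 + 79350) = 1/(3387163373/42686) = 42686/3387163373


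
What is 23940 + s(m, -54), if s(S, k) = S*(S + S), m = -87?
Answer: 39078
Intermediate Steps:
s(S, k) = 2*S² (s(S, k) = S*(2*S) = 2*S²)
23940 + s(m, -54) = 23940 + 2*(-87)² = 23940 + 2*7569 = 23940 + 15138 = 39078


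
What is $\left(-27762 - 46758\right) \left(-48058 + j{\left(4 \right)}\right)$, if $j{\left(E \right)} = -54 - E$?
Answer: $3585604320$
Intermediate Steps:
$\left(-27762 - 46758\right) \left(-48058 + j{\left(4 \right)}\right) = \left(-27762 - 46758\right) \left(-48058 - 58\right) = - 74520 \left(-48058 - 58\right) = \left(-74520\right) \left(-48116\right) = 3585604320$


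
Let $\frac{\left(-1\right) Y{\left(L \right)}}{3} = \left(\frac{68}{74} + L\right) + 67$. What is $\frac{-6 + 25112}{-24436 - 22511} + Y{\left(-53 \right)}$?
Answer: $- \frac{78673154}{1737039} \approx -45.292$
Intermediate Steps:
$Y{\left(L \right)} = - \frac{7539}{37} - 3 L$ ($Y{\left(L \right)} = - 3 \left(\left(\frac{68}{74} + L\right) + 67\right) = - 3 \left(\left(68 \cdot \frac{1}{74} + L\right) + 67\right) = - 3 \left(\left(\frac{34}{37} + L\right) + 67\right) = - 3 \left(\frac{2513}{37} + L\right) = - \frac{7539}{37} - 3 L$)
$\frac{-6 + 25112}{-24436 - 22511} + Y{\left(-53 \right)} = \frac{-6 + 25112}{-24436 - 22511} - \frac{1656}{37} = \frac{25106}{-46947} + \left(- \frac{7539}{37} + 159\right) = 25106 \left(- \frac{1}{46947}\right) - \frac{1656}{37} = - \frac{25106}{46947} - \frac{1656}{37} = - \frac{78673154}{1737039}$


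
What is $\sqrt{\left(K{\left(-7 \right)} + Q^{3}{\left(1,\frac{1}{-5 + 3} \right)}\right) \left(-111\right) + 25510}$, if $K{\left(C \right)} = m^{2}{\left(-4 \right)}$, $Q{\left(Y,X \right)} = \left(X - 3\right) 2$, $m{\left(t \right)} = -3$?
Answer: $2 \sqrt{15646} \approx 250.17$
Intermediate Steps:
$Q{\left(Y,X \right)} = -6 + 2 X$ ($Q{\left(Y,X \right)} = \left(-3 + X\right) 2 = -6 + 2 X$)
$K{\left(C \right)} = 9$ ($K{\left(C \right)} = \left(-3\right)^{2} = 9$)
$\sqrt{\left(K{\left(-7 \right)} + Q^{3}{\left(1,\frac{1}{-5 + 3} \right)}\right) \left(-111\right) + 25510} = \sqrt{\left(9 + \left(-6 + \frac{2}{-5 + 3}\right)^{3}\right) \left(-111\right) + 25510} = \sqrt{\left(9 + \left(-6 + \frac{2}{-2}\right)^{3}\right) \left(-111\right) + 25510} = \sqrt{\left(9 + \left(-6 + 2 \left(- \frac{1}{2}\right)\right)^{3}\right) \left(-111\right) + 25510} = \sqrt{\left(9 + \left(-6 - 1\right)^{3}\right) \left(-111\right) + 25510} = \sqrt{\left(9 + \left(-7\right)^{3}\right) \left(-111\right) + 25510} = \sqrt{\left(9 - 343\right) \left(-111\right) + 25510} = \sqrt{\left(-334\right) \left(-111\right) + 25510} = \sqrt{37074 + 25510} = \sqrt{62584} = 2 \sqrt{15646}$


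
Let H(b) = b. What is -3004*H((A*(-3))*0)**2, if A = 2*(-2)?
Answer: 0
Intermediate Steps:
A = -4
-3004*H((A*(-3))*0)**2 = -3004*(-4*(-3)*0)**2 = -3004*(12*0)**2 = -3004*0**2 = -3004*0 = 0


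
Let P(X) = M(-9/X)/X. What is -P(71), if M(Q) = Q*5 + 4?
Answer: -239/5041 ≈ -0.047411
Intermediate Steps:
M(Q) = 4 + 5*Q (M(Q) = 5*Q + 4 = 4 + 5*Q)
P(X) = (4 - 45/X)/X (P(X) = (4 + 5*(-9/X))/X = (4 - 45/X)/X)
-P(71) = -(-45 + 4*71)/71**2 = -(-45 + 284)/5041 = -239/5041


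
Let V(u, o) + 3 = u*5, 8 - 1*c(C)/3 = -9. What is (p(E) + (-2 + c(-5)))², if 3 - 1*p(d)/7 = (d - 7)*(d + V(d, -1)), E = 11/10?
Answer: 29888089/625 ≈ 47821.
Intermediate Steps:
c(C) = 51 (c(C) = 24 - 3*(-9) = 24 + 27 = 51)
V(u, o) = -3 + 5*u (V(u, o) = -3 + u*5 = -3 + 5*u)
E = 11/10 (E = 11*(⅒) = 11/10 ≈ 1.1000)
p(d) = 21 - 7*(-7 + d)*(-3 + 6*d) (p(d) = 21 - 7*(d - 7)*(d + (-3 + 5*d)) = 21 - 7*(-7 + d)*(-3 + 6*d))
(p(E) + (-2 + c(-5)))² = ((-126 - 42*(11/10)² + 315*(11/10)) + (-2 + 51))² = ((-126 - 42*121/100 + 693/2) + 49)² = ((-126 - 2541/50 + 693/2) + 49)² = (4242/25 + 49)² = (5467/25)² = 29888089/625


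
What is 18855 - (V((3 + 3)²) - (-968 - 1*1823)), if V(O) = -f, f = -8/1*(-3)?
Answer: 16088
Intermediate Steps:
f = 24 (f = -8*1*(-3) = -8*(-3) = 24)
V(O) = -24 (V(O) = -1*24 = -24)
18855 - (V((3 + 3)²) - (-968 - 1*1823)) = 18855 - (-24 - (-968 - 1*1823)) = 18855 - (-24 - (-968 - 1823)) = 18855 - (-24 - 1*(-2791)) = 18855 - (-24 + 2791) = 18855 - 1*2767 = 18855 - 2767 = 16088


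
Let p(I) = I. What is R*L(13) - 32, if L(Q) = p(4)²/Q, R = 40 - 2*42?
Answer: -1120/13 ≈ -86.154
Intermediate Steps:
R = -44 (R = 40 - 84 = -44)
L(Q) = 16/Q (L(Q) = 4²/Q = 16/Q)
R*L(13) - 32 = -704/13 - 32 = -1120/13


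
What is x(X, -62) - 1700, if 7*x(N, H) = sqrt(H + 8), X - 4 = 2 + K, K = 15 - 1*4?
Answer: -1700 + 3*I*sqrt(6)/7 ≈ -1700.0 + 1.0498*I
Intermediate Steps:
K = 11 (K = 15 - 4 = 11)
X = 17 (X = 4 + (2 + 11) = 4 + 13 = 17)
x(N, H) = sqrt(8 + H)/7 (x(N, H) = sqrt(H + 8)/7 = sqrt(8 + H)/7)
x(X, -62) - 1700 = sqrt(8 - 62)/7 - 1700 = sqrt(-54)/7 - 1700 = (3*I*sqrt(6))/7 - 1700 = 3*I*sqrt(6)/7 - 1700 = -1700 + 3*I*sqrt(6)/7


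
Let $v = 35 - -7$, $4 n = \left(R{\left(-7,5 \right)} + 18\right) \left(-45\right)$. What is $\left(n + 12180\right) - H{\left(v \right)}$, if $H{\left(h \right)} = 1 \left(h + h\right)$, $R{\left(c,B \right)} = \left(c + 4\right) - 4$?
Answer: $\frac{47889}{4} \approx 11972.0$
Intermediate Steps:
$R{\left(c,B \right)} = c$ ($R{\left(c,B \right)} = \left(4 + c\right) - 4 = c$)
$n = - \frac{495}{4}$ ($n = \frac{\left(-7 + 18\right) \left(-45\right)}{4} = \frac{11 \left(-45\right)}{4} = \frac{1}{4} \left(-495\right) = - \frac{495}{4} \approx -123.75$)
$v = 42$ ($v = 35 + 7 = 42$)
$H{\left(h \right)} = 2 h$ ($H{\left(h \right)} = 1 \cdot 2 h = 2 h$)
$\left(n + 12180\right) - H{\left(v \right)} = \left(- \frac{495}{4} + 12180\right) - 2 \cdot 42 = \frac{48225}{4} - 84 = \frac{47889}{4}$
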